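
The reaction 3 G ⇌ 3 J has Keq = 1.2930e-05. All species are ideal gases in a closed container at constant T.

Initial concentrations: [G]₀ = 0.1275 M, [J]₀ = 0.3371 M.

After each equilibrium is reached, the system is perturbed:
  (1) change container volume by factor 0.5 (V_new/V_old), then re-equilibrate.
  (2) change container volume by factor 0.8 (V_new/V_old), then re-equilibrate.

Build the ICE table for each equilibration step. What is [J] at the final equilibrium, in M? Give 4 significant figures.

[J]_eq = 0.02664 M

Q₀ = 18.48 vs Keq = 1.2930e-05 ⇒ Q>K, reverse
Step 1:
                   G          J
  Initial     0.1275     0.3371
  Change      0.3264    -0.3264
  Equil       0.4539    0.01065
  solve Keq expr → x = -0.1088; check Q = 1.2930e-05
Then change container volume by factor 0.5 (V_new/V_old).
Step 2:
                   G          J
  Initial     0.9079    0.02131
  Change           0          0
  Equil       0.9079    0.02131
  solve Keq expr → x = 0; check Q = 1.2930e-05
Then change container volume by factor 0.8 (V_new/V_old).
Step 3:
                   G          J
  Initial      1.135    0.02664
  Change           0          0
  Equil        1.135    0.02664
  solve Keq expr → x = 0; check Q = 1.2930e-05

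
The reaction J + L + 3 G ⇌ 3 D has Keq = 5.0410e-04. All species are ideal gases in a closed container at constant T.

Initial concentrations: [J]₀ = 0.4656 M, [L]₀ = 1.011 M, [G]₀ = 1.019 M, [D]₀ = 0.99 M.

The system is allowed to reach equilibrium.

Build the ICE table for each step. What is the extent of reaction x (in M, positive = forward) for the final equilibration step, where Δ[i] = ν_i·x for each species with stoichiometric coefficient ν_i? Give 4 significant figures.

x = -0.2812 M

Q₀ = 1.948 vs Keq = 5.0410e-04 ⇒ Q>K, reverse
Step 1:
                  J         L         G         D
  Initial    0.4656     1.011     1.019      0.99
  Change     0.2812    0.2812    0.8435   -0.8435
  Equil      0.7468     1.292     1.863    0.1465
  solve Keq expr → x = -0.2812; check Q = 5.0410e-04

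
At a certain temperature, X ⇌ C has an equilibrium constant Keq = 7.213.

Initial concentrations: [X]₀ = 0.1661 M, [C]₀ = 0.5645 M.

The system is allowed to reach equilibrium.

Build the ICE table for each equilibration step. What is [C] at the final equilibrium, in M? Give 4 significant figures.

Q₀ = 3.399 vs Keq = 7.213 ⇒ Q<K, forward
Step 1:
                  X         C
  init       0.1661    0.5645
  Δ        -0.07714   0.07714
  eq        0.08896    0.6416
  solve Keq expr → x = 0.07714; check Q = 7.213

[C]_eq = 0.6416 M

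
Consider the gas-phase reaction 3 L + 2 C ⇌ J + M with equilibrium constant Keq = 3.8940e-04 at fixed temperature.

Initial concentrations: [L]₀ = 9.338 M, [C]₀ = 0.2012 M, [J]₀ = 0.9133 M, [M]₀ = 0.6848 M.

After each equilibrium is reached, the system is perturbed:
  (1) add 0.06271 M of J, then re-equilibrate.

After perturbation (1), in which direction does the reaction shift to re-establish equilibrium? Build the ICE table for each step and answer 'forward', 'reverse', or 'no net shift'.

Q₀ = 0.01897 vs Keq = 3.8940e-04 ⇒ Q>K, reverse
Step 1:
                  L         C         J         M
  I           9.338    0.2012    0.9133    0.6848
  C          0.8621    0.5747   -0.2874   -0.2874
  E            10.2    0.7759    0.6259    0.3974
  solve Keq expr → x = -0.2874; check Q = 3.8940e-04
Then add 0.06271 M of J.
Step 2:
                  L         C         J         M
  I            10.2    0.7759    0.6887    0.3974
  C         0.02869   0.01913 -0.009564 -0.009564
  E           10.23     0.795    0.6791    0.3879
  solve Keq expr → x = -0.009564; check Q = 3.8940e-04

Direction: reverse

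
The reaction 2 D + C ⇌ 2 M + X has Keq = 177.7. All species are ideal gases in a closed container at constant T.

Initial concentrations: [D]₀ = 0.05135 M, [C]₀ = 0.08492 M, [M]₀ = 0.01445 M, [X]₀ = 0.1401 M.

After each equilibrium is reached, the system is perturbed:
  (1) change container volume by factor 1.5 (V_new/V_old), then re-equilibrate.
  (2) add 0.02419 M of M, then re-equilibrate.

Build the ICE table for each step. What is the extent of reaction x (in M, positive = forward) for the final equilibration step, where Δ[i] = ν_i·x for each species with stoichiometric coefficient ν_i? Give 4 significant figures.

Q₀ = 0.1306 vs Keq = 177.7 ⇒ Q<K, forward
Step 1:
                  D         C         M         X
  Initial   0.05135   0.08492   0.01445    0.1401
  Change   -0.04427  -0.02213   0.04427   0.02213
  Equil    0.007081   0.06279   0.05872    0.1622
  solve Keq expr → x = 0.02213; check Q = 177.7
Then change container volume by factor 1.5 (V_new/V_old).
Step 2:
                  D         C         M         X
  Initial  0.004721   0.04186   0.03915    0.1082
  Change          0         0         0         0
  Equil    0.004721   0.04186   0.03915    0.1082
  solve Keq expr → x = 0; check Q = 177.7
Then add 0.02419 M of M.
Step 3:
                  D         C         M         X
  Initial  0.004721   0.04186   0.06334    0.1082
  Change   0.002472  0.001236 -0.002472 -0.001236
  Equil    0.007192   0.04309   0.06086    0.1069
  solve Keq expr → x = -0.001236; check Q = 177.7

x = -0.001236 M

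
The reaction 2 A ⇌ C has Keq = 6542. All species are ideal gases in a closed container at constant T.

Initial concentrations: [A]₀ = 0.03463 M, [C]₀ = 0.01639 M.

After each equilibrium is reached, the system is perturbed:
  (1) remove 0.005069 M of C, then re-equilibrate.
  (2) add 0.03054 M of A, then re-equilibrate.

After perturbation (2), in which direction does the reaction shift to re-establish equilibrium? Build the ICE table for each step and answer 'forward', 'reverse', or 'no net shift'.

Q₀ = 13.67 vs Keq = 6542 ⇒ Q<K, forward
Step 1:
                   A          C
  Initial    0.03463    0.01639
  Change     -0.0324     0.0162
  Equil     0.002232    0.03259
  solve Keq expr → x = 0.0162; check Q = 6542
Then remove 0.005069 M of C.
Step 2:
                   A          C
  Initial   0.002232    0.02752
  Change  -1.7761e-04 8.8803e-05
  Equil     0.002054    0.02761
  solve Keq expr → x = 8.8803e-05; check Q = 6542
Then add 0.03054 M of A.
Step 3:
                   A          C
  Initial    0.03259    0.02761
  Change    -0.03004    0.01502
  Equil     0.002553    0.04263
  solve Keq expr → x = 0.01502; check Q = 6542

Direction: forward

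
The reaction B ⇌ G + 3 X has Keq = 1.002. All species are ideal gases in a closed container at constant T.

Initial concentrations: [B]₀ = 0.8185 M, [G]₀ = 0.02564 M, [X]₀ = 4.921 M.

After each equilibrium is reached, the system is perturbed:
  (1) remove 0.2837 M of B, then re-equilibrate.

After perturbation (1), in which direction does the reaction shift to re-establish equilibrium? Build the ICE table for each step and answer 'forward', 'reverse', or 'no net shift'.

Q₀ = 3.733 vs Keq = 1.002 ⇒ Q>K, reverse
Step 1:
                    B           G           X
  init         0.8185     0.02564       4.921
  Δ           0.01836    -0.01836    -0.05509
  eq           0.8369    0.007278       4.866
  solve Keq expr → x = -0.01836; check Q = 1.002
Then remove 0.2837 M of B.
Step 2:
                    B           G           X
  init         0.5532    0.007278       4.866
  Δ          0.002425   -0.002425   -0.007274
  eq           0.5556    0.004854       4.859
  solve Keq expr → x = -0.002425; check Q = 1.002

Direction: reverse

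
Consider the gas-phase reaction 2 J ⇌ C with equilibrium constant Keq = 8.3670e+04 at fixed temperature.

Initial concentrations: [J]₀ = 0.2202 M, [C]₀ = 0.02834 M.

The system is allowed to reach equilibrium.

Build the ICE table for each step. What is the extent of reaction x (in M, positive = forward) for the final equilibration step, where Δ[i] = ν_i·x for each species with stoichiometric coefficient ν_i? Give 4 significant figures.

x = 0.1095 M

Q₀ = 0.5845 vs Keq = 8.3670e+04 ⇒ Q<K, forward
Step 1:
                  J         C
  init       0.2202   0.02834
  Δ         -0.2189    0.1095
  eq       0.001283    0.1378
  solve Keq expr → x = 0.1095; check Q = 8.3670e+04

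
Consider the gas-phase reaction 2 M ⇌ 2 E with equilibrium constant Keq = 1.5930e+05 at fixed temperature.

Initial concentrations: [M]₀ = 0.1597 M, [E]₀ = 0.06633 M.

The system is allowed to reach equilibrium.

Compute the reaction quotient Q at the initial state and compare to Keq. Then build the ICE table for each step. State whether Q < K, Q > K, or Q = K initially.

Q₀ = 0.1725; Q < K (proceeds forward)

Q₀ = 0.1725 vs Keq = 1.5930e+05 ⇒ Q<K, forward
Step 1:
                    M           E
  I            0.1597     0.06633
  C           -0.1591      0.1591
  E        5.6490e-04      0.2255
  solve Keq expr → x = 0.07957; check Q = 1.5930e+05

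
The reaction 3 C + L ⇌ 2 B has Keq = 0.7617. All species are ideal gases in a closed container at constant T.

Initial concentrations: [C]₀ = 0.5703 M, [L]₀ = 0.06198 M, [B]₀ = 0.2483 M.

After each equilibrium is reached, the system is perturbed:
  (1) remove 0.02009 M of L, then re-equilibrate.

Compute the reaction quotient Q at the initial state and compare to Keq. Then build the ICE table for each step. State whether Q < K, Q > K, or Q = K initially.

Q₀ = 5.363 vs Keq = 0.7617 ⇒ Q>K, reverse
Step 1:
                   C          L          B
  init        0.5703    0.06198     0.2483
  Δ           0.1266     0.0422   -0.08441
  eq          0.6969     0.1042     0.1639
  solve Keq expr → x = -0.0422; check Q = 0.7617
Then remove 0.02009 M of L.
Step 2:
                   C          L          B
  init        0.6969    0.08409     0.1639
  Δ          0.01299   0.004331  -0.008662
  eq          0.7099    0.08842     0.1552
  solve Keq expr → x = -0.004331; check Q = 0.7617

Q₀ = 5.363; Q > K (proceeds reverse)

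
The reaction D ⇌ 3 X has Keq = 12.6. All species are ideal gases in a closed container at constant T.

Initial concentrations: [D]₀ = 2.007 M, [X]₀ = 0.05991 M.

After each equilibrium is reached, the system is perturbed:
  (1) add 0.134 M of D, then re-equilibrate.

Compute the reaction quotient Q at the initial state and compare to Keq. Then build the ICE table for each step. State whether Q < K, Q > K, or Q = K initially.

Q₀ = 1.0714e-04; Q < K (proceeds forward)

Q₀ = 1.0714e-04 vs Keq = 12.6 ⇒ Q<K, forward
Step 1:
                    D           X
  init          2.007     0.05991
  Δ           -0.8048       2.414
  eq            1.202       2.474
  solve Keq expr → x = 0.8048; check Q = 12.6
Then add 0.134 M of D.
Step 2:
                    D           X
  init          1.336       2.474
  Δ          -0.02435     0.07305
  eq            1.312       2.547
  solve Keq expr → x = 0.02435; check Q = 12.6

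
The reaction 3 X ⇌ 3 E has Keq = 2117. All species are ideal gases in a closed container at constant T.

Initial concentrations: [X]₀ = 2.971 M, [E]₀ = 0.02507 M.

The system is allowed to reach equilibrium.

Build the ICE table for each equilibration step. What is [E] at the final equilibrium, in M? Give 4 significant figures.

Q₀ = 6.0083e-07 vs Keq = 2117 ⇒ Q<K, forward
Step 1:
                   X          E
  init         2.971    0.02507
  Δ           -2.755      2.755
  eq          0.2165       2.78
  solve Keq expr → x = 0.9182; check Q = 2117

[E]_eq = 2.78 M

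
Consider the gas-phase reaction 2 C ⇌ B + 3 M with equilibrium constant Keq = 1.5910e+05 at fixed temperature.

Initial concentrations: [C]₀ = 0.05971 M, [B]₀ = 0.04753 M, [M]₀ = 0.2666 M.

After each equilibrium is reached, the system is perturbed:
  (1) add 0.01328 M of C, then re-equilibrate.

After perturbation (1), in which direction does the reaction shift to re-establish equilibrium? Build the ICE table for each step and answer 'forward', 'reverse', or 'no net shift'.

Q₀ = 0.2526 vs Keq = 1.5910e+05 ⇒ Q<K, forward
Step 1:
                    C           B           M
  I           0.05971     0.04753      0.2666
  C          -0.05956     0.02978     0.08934
  E        1.4803e-04     0.07731      0.3559
  solve Keq expr → x = 0.02978; check Q = 1.5910e+05
Then add 0.01328 M of C.
Step 2:
                    C           B           M
  I           0.01343     0.07731      0.3559
  C          -0.01326     0.00663     0.01989
  E        1.6736e-04     0.08394      0.3758
  solve Keq expr → x = 0.00663; check Q = 1.5910e+05

Direction: forward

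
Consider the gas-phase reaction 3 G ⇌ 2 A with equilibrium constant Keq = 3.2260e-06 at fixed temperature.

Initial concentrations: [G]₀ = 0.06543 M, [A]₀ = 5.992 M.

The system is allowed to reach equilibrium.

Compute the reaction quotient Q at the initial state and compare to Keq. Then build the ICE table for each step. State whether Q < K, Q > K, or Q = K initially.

Q₀ = 1.2818e+05 vs Keq = 3.2260e-06 ⇒ Q>K, reverse
Step 1:
                   G          A
  I          0.06543      5.992
  C            8.915     -5.944
  E            8.981    0.04834
  solve Keq expr → x = -2.972; check Q = 3.2260e-06

Q₀ = 1.2818e+05; Q > K (proceeds reverse)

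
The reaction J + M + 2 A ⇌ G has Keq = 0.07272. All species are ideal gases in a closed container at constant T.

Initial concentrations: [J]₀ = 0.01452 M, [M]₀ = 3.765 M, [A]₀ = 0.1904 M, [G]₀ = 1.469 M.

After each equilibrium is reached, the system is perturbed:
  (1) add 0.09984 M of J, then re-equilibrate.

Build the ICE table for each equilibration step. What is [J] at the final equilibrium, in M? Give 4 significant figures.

Q₀ = 741.2 vs Keq = 0.07272 ⇒ Q>K, reverse
Step 1:
                  J         M         A         G
  init      0.01452     3.765    0.1904     1.469
  Δ          0.7505    0.7505     1.501   -0.7505
  eq          0.765     4.515     1.691    0.7185
  solve Keq expr → x = -0.7505; check Q = 0.07272
Then add 0.09984 M of J.
Step 2:
                  J         M         A         G
  init       0.8648     4.515     1.691    0.7185
  Δ        -0.02376  -0.02376  -0.04752   0.02376
  eq         0.8411     4.492     1.644    0.7423
  solve Keq expr → x = 0.02376; check Q = 0.07272

[J]_eq = 0.8411 M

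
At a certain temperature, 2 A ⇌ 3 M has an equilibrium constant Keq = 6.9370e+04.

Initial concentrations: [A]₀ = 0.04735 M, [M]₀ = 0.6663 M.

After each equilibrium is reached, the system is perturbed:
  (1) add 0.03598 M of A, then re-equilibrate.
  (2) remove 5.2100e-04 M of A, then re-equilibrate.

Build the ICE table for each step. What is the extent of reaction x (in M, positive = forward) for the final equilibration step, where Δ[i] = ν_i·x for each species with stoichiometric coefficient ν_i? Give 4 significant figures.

Q₀ = 131.9 vs Keq = 6.9370e+04 ⇒ Q<K, forward
Step 1:
                    A           M
  init        0.04735      0.6663
  Δ          -0.04496     0.06745
  eq         0.002386      0.7337
  solve Keq expr → x = 0.02248; check Q = 6.9370e+04
Then add 0.03598 M of A.
Step 2:
                    A           M
  init        0.03837      0.7337
  Δ          -0.03571     0.05357
  eq         0.002652      0.7873
  solve Keq expr → x = 0.01786; check Q = 6.9370e+04
Then remove 5.2100e-04 M of A.
Step 3:
                    A           M
  init       0.002131      0.7873
  Δ        5.1708e-04 -7.7562e-04
  eq         0.002648      0.7865
  solve Keq expr → x = -2.5854e-04; check Q = 6.9370e+04

x = -2.5854e-04 M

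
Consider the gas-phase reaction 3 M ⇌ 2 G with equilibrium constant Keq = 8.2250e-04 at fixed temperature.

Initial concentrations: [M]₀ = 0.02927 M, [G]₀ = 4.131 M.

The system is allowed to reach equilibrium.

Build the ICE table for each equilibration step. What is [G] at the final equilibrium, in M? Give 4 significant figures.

Q₀ = 6.8052e+05 vs Keq = 8.2250e-04 ⇒ Q>K, reverse
Step 1:
                    M           G
  I           0.02927       4.131
  C             5.619      -3.746
  E             5.648       0.385
  solve Keq expr → x = -1.873; check Q = 8.2250e-04

[G]_eq = 0.385 M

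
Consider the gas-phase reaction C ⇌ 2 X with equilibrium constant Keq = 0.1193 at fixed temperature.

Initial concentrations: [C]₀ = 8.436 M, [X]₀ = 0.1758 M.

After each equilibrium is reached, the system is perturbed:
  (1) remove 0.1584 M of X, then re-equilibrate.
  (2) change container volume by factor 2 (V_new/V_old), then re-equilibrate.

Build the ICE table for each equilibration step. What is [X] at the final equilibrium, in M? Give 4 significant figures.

[X]_eq = 0.6805 M

Q₀ = 0.003664 vs Keq = 0.1193 ⇒ Q<K, forward
Step 1:
                   C          X
  init         8.436     0.1758
  Δ          -0.4016     0.8032
  eq           8.034      0.979
  solve Keq expr → x = 0.4016; check Q = 0.1193
Then remove 0.1584 M of X.
Step 2:
                   C          X
  init         8.034     0.8206
  Δ         -0.07685     0.1537
  eq           7.958     0.9743
  solve Keq expr → x = 0.07685; check Q = 0.1193
Then change container volume by factor 2 (V_new/V_old).
Step 3:
                   C          X
  init         3.979     0.4872
  Δ         -0.09668     0.1934
  eq           3.882     0.6805
  solve Keq expr → x = 0.09668; check Q = 0.1193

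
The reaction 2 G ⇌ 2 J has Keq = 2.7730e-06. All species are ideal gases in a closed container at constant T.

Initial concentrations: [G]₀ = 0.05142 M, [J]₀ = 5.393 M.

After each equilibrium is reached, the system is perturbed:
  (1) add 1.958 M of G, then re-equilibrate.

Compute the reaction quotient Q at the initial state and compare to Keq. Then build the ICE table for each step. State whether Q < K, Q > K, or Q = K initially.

Q₀ = 1.1000e+04 vs Keq = 2.7730e-06 ⇒ Q>K, reverse
Step 1:
                  G         J
  Initial   0.05142     5.393
  Change      5.384    -5.384
  Equil       5.435  0.009051
  solve Keq expr → x = -2.692; check Q = 2.7730e-06
Then add 1.958 M of G.
Step 2:
                  G         J
  Initial     7.393  0.009051
  Change  -0.003255  0.003255
  Equil        7.39   0.01231
  solve Keq expr → x = 0.001628; check Q = 2.7730e-06

Q₀ = 1.1000e+04; Q > K (proceeds reverse)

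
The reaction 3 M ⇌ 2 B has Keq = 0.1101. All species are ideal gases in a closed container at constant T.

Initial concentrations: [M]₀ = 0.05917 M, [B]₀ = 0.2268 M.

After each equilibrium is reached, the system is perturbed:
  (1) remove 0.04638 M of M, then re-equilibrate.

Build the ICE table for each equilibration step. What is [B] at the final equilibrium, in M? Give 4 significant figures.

Q₀ = 248.3 vs Keq = 0.1101 ⇒ Q>K, reverse
Step 1:
                  M         B
  Initial   0.05917    0.2268
  Change     0.2533   -0.1688
  Equil      0.3124   0.05795
  solve Keq expr → x = -0.08442; check Q = 0.1101
Then remove 0.04638 M of M.
Step 2:
                  M         B
  Initial    0.2661   0.05795
  Change     0.0134  -0.00893
  Equil      0.2795   0.04902
  solve Keq expr → x = -0.004465; check Q = 0.1101

[B]_eq = 0.04902 M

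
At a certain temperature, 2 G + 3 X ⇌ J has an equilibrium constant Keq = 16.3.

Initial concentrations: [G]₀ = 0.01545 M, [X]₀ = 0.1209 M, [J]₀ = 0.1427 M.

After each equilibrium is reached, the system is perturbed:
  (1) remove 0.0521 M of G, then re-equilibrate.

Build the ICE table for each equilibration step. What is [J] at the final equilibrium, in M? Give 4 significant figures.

Q₀ = 3.3829e+05 vs Keq = 16.3 ⇒ Q>K, reverse
Step 1:
                   G          X          J
  Initial    0.01545     0.1209     0.1427
  Change      0.1912     0.2867   -0.09558
  Equil       0.2066     0.4076    0.04712
  solve Keq expr → x = -0.09558; check Q = 16.3
Then remove 0.0521 M of G.
Step 2:
                   G          X          J
  Initial     0.1545     0.4076    0.04712
  Change     0.01676    0.02513  -0.008378
  Equil       0.1713     0.4328    0.03875
  solve Keq expr → x = -0.008378; check Q = 16.3

[J]_eq = 0.03875 M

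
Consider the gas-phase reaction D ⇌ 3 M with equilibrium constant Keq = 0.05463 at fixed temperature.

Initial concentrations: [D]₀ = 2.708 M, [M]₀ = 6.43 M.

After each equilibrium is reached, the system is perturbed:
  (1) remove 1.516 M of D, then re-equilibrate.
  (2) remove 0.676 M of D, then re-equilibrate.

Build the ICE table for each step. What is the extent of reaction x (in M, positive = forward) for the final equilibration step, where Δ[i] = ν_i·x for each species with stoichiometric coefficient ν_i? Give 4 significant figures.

Q₀ = 98.17 vs Keq = 0.05463 ⇒ Q>K, reverse
Step 1:
                  D         M
  I           2.708      6.43
  C           1.932    -5.797
  E            4.64    0.6329
  solve Keq expr → x = -1.932; check Q = 0.05463
Then remove 1.516 M of D.
Step 2:
                  D         M
  I           3.124    0.6329
  C         0.02556  -0.07667
  E            3.15    0.5562
  solve Keq expr → x = -0.02556; check Q = 0.05463
Then remove 0.676 M of D.
Step 3:
                  D         M
  I           2.474    0.5562
  C         0.01402  -0.04207
  E           2.488    0.5142
  solve Keq expr → x = -0.01402; check Q = 0.05463

x = -0.01402 M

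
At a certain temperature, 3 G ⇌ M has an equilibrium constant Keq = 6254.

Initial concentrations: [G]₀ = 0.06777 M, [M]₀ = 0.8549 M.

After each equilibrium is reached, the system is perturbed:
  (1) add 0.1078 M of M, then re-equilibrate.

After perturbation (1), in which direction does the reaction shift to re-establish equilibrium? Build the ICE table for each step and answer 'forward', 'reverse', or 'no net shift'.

Direction: reverse

Q₀ = 2747 vs Keq = 6254 ⇒ Q<K, forward
Step 1:
                  G         M
  init      0.06777    0.8549
  Δ        -0.01615  0.005383
  eq        0.05162    0.8603
  solve Keq expr → x = 0.005383; check Q = 6254
Then add 0.1078 M of M.
Step 2:
                  G         M
  init      0.05162    0.9681
  Δ        0.002059 -6.8640e-04
  eq        0.05368    0.9674
  solve Keq expr → x = -6.8640e-04; check Q = 6254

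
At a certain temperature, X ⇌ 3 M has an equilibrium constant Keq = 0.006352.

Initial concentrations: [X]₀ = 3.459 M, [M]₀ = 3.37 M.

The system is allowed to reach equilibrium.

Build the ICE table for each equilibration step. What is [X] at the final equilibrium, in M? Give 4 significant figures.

Q₀ = 11.06 vs Keq = 0.006352 ⇒ Q>K, reverse
Step 1:
                  X         M
  Initial     3.459      3.37
  Change      1.022    -3.065
  Equil       4.481    0.3053
  solve Keq expr → x = -1.022; check Q = 0.006352

[X]_eq = 4.481 M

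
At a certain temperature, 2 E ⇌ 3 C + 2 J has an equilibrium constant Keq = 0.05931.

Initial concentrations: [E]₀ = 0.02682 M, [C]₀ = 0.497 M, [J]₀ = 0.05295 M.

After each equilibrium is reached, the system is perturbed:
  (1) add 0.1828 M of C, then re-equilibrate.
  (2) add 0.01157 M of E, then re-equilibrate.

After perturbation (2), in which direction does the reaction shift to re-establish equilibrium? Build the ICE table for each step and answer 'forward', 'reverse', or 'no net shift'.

Direction: forward

Q₀ = 0.4785 vs Keq = 0.05931 ⇒ Q>K, reverse
Step 1:
                    E           C           J
  Initial     0.02682       0.497     0.05295
  Change      0.01856    -0.02784    -0.01856
  Equil       0.04538      0.4692     0.03439
  solve Keq expr → x = -0.00928; check Q = 0.05931
Then add 0.1828 M of C.
Step 2:
                    E           C           J
  Initial     0.04538       0.652     0.03439
  Change     0.008637    -0.01296   -0.008637
  Equil       0.05402       0.639     0.02575
  solve Keq expr → x = -0.004319; check Q = 0.05931
Then add 0.01157 M of E.
Step 3:
                    E           C           J
  Initial     0.06559       0.639     0.02575
  Change    -0.003491    0.005237    0.003491
  Equil        0.0621      0.6442     0.02924
  solve Keq expr → x = 0.001746; check Q = 0.05931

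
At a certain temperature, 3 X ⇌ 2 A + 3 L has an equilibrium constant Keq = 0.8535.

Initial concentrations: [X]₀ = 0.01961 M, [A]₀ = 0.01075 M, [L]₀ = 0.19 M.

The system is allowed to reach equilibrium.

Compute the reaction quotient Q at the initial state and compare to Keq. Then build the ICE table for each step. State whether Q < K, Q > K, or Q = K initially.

Q₀ = 0.1051 vs Keq = 0.8535 ⇒ Q<K, forward
Step 1:
                   X          A          L
  init       0.01961    0.01075       0.19
  Δ        -0.006823   0.004549   0.006823
  eq         0.01279     0.0153     0.1968
  solve Keq expr → x = 0.002274; check Q = 0.8535

Q₀ = 0.1051; Q < K (proceeds forward)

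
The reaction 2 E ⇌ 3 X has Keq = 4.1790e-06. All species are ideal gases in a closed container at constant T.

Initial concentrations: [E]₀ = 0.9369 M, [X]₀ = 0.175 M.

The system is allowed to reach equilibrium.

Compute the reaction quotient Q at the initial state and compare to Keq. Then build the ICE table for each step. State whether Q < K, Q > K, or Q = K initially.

Q₀ = 0.006106; Q > K (proceeds reverse)

Q₀ = 0.006106 vs Keq = 4.1790e-06 ⇒ Q>K, reverse
Step 1:
                  E         X
  Initial    0.9369     0.175
  Change     0.1056   -0.1584
  Equil       1.043   0.01656
  solve Keq expr → x = -0.05281; check Q = 4.1790e-06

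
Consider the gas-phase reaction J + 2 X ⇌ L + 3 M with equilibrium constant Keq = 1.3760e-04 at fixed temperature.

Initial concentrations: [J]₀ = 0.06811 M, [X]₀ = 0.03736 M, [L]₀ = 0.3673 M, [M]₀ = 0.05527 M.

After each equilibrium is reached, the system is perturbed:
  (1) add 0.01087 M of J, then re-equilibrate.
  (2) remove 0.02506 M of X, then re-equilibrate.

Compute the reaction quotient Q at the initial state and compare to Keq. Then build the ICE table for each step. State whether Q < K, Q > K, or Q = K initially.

Q₀ = 0.6523 vs Keq = 1.3760e-04 ⇒ Q>K, reverse
Step 1:
                  J         X         L         M
  init      0.06811   0.03736    0.3673   0.05527
  Δ         0.01659   0.03319  -0.01659  -0.04978
  eq         0.0847   0.07055    0.3507  0.005489
  solve Keq expr → x = -0.01659; check Q = 1.3760e-04
Then add 0.01087 M of J.
Step 2:
                  J         X         L         M
  init      0.09557   0.07055    0.3507  0.005489
  Δ       -7.1944e-05 -1.4389e-04 7.1944e-05 2.1583e-04
  eq         0.0955    0.0704    0.3508  0.005705
  solve Keq expr → x = 7.1944e-05; check Q = 1.3760e-04
Then remove 0.02506 M of X.
Step 3:
                  J         X         L         M
  init       0.0955   0.04534    0.3508  0.005705
  Δ       4.6132e-04 9.2264e-04 -4.6132e-04 -0.001384
  eq        0.09596   0.04627    0.3503  0.004321
  solve Keq expr → x = -4.6132e-04; check Q = 1.3760e-04

Q₀ = 0.6523; Q > K (proceeds reverse)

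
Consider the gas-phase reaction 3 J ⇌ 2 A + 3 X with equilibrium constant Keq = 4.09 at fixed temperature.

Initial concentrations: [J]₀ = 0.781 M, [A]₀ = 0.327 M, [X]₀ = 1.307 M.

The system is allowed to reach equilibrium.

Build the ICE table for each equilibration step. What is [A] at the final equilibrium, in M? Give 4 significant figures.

Q₀ = 0.5012 vs Keq = 4.09 ⇒ Q<K, forward
Step 1:
                  J         A         X
  I           0.781     0.327     1.307
  C           -0.21      0.14      0.21
  E           0.571     0.467     1.517
  solve Keq expr → x = 0.07; check Q = 4.09

[A]_eq = 0.467 M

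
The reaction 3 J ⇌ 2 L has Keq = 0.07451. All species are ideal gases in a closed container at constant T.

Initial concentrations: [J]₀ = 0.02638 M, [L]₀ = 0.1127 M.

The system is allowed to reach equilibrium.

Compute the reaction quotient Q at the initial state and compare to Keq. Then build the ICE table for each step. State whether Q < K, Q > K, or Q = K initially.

Q₀ = 691.9 vs Keq = 0.07451 ⇒ Q>K, reverse
Step 1:
                    J           L
  Initial     0.02638      0.1127
  Change        0.141    -0.09401
  Equil        0.1674     0.01869
  solve Keq expr → x = -0.047; check Q = 0.07451

Q₀ = 691.9; Q > K (proceeds reverse)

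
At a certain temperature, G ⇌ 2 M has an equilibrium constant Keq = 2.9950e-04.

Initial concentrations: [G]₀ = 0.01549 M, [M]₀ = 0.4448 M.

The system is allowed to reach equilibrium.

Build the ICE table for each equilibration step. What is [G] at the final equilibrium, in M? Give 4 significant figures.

Q₀ = 12.77 vs Keq = 2.9950e-04 ⇒ Q>K, reverse
Step 1:
                   G          M
  init       0.01549     0.4448
  Δ           0.2182    -0.4364
  eq          0.2337   0.008366
  solve Keq expr → x = -0.2182; check Q = 2.9950e-04

[G]_eq = 0.2337 M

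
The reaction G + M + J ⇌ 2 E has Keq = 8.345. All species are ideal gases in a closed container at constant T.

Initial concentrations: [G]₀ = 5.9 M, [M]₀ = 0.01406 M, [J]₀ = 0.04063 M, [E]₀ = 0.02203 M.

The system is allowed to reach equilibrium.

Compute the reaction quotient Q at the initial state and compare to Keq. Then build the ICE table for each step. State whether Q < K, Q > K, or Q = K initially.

Q₀ = 0.144; Q < K (proceeds forward)

Q₀ = 0.144 vs Keq = 8.345 ⇒ Q<K, forward
Step 1:
                   G          M          J          E
  init           5.9    0.01406    0.04063    0.02203
  Δ         -0.01247   -0.01247   -0.01247    0.02493
  eq           5.888   0.001594    0.02816    0.04696
  solve Keq expr → x = 0.01247; check Q = 8.345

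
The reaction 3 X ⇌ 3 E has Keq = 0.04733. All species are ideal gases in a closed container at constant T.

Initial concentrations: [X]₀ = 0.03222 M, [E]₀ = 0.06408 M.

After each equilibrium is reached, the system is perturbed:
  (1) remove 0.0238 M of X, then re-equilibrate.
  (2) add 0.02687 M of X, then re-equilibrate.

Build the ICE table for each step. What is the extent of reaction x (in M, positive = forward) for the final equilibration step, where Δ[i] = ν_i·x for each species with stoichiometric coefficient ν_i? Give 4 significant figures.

x = 0.002379 M

Q₀ = 7.867 vs Keq = 0.04733 ⇒ Q>K, reverse
Step 1:
                    X           E
  I           0.03222     0.06408
  C            0.0385     -0.0385
  E           0.07072     0.02558
  solve Keq expr → x = -0.01283; check Q = 0.04733
Then remove 0.0238 M of X.
Step 2:
                    X           E
  I           0.04692     0.02558
  C          0.006322   -0.006322
  E           0.05324     0.01926
  solve Keq expr → x = -0.002107; check Q = 0.04733
Then add 0.02687 M of X.
Step 3:
                    X           E
  I           0.08011     0.01926
  C         -0.007138    0.007138
  E           0.07297      0.0264
  solve Keq expr → x = 0.002379; check Q = 0.04733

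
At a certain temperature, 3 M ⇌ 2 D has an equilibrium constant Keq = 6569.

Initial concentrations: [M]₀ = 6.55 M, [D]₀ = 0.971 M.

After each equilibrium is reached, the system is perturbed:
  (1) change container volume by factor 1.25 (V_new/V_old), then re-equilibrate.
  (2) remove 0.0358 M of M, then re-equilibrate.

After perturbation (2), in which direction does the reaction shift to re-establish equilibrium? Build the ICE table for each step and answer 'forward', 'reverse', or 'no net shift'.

Direction: reverse

Q₀ = 0.003355 vs Keq = 6569 ⇒ Q<K, forward
Step 1:
                    M           D
  I              6.55       0.971
  C            -6.389       4.259
  E            0.1609        5.23
  solve Keq expr → x = 2.13; check Q = 6569
Then change container volume by factor 1.25 (V_new/V_old).
Step 2:
                    M           D
  I            0.1287       4.184
  C          0.009794    -0.00653
  E            0.1385       4.178
  solve Keq expr → x = -0.003265; check Q = 6569
Then remove 0.0358 M of M.
Step 3:
                    M           D
  I            0.1027       4.178
  C           0.03528    -0.02352
  E             0.138       4.154
  solve Keq expr → x = -0.01176; check Q = 6569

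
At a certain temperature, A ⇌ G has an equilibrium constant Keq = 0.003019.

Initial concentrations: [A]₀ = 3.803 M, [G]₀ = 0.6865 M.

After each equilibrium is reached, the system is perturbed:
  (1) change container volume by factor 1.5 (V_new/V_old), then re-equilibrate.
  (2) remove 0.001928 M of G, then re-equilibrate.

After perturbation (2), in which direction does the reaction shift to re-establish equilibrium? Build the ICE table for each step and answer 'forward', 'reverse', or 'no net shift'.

Direction: forward

Q₀ = 0.1805 vs Keq = 0.003019 ⇒ Q>K, reverse
Step 1:
                    A           G
  init          3.803      0.6865
  Δ             0.673      -0.673
  eq            4.476     0.01351
  solve Keq expr → x = -0.673; check Q = 0.003019
Then change container volume by factor 1.5 (V_new/V_old).
Step 2:
                    A           G
  init          2.984    0.009009
  Δ                 0           0
  eq            2.984    0.009009
  solve Keq expr → x = 0; check Q = 0.003019
Then remove 0.001928 M of G.
Step 3:
                    A           G
  init          2.984    0.007081
  Δ         -0.001922    0.001922
  eq            2.982    0.009003
  solve Keq expr → x = 0.001922; check Q = 0.003019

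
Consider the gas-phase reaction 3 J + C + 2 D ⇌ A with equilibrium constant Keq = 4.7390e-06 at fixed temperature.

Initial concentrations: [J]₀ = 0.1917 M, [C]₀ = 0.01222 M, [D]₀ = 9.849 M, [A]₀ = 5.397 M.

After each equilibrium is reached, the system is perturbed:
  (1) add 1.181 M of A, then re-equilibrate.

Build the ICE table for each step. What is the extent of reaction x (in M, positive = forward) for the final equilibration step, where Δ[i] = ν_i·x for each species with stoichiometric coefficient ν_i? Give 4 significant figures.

Q₀ = 646.3 vs Keq = 4.7390e-06 ⇒ Q>K, reverse
Step 1:
                    J           C           D           A
  init         0.1917     0.01222       9.849       5.397
  Δ             8.774       2.925        5.85      -2.925
  eq            8.966       2.937        15.7       2.472
  solve Keq expr → x = -2.925; check Q = 4.7390e-06
Then add 1.181 M of A.
Step 2:
                    J           C           D           A
  init          8.966       2.937        15.7       3.653
  Δ            0.6395      0.2132      0.4264     -0.2132
  eq            9.605        3.15       16.12        3.44
  solve Keq expr → x = -0.2132; check Q = 4.7390e-06

x = -0.2132 M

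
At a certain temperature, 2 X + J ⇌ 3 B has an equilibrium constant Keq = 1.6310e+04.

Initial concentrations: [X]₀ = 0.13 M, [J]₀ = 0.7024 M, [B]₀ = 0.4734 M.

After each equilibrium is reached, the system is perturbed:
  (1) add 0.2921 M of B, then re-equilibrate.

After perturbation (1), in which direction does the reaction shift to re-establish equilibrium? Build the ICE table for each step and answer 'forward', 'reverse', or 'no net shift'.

Direction: reverse

Q₀ = 8.937 vs Keq = 1.6310e+04 ⇒ Q<K, forward
Step 1:
                    X           J           B
  init           0.13      0.7024      0.4734
  Δ           -0.1247    -0.06237      0.1871
  eq         0.005254        0.64      0.6605
  solve Keq expr → x = 0.06237; check Q = 1.6310e+04
Then add 0.2921 M of B.
Step 2:
                    X           J           B
  init       0.005254        0.64      0.9526
  Δ          0.003752    0.001876   -0.005629
  eq         0.009007      0.6419       0.947
  solve Keq expr → x = -0.001876; check Q = 1.6310e+04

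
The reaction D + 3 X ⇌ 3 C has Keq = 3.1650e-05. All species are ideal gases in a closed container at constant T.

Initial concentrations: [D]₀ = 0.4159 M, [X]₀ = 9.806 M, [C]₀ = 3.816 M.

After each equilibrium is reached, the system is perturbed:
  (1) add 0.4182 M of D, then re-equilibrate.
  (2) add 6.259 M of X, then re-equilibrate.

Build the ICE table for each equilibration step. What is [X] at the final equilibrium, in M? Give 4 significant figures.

Q₀ = 0.1417 vs Keq = 3.1650e-05 ⇒ Q>K, reverse
Step 1:
                   D          X          C
  init        0.4159      9.806      3.816
  Δ            1.112      3.337     -3.337
  eq           1.528      13.14     0.4789
  solve Keq expr → x = -1.112; check Q = 3.1650e-05
Then add 0.4182 M of D.
Step 2:
                   D          X          C
  init         1.946      13.14     0.4789
  Δ         -0.01254   -0.03761    0.03761
  eq           1.934      13.11     0.5165
  solve Keq expr → x = 0.01254; check Q = 3.1650e-05
Then add 6.259 M of X.
Step 3:
                   D          X          C
  init         1.934      19.36     0.5165
  Δ          -0.0759    -0.2277     0.2277
  eq           1.858      19.14     0.7442
  solve Keq expr → x = 0.0759; check Q = 3.1650e-05

[X]_eq = 19.14 M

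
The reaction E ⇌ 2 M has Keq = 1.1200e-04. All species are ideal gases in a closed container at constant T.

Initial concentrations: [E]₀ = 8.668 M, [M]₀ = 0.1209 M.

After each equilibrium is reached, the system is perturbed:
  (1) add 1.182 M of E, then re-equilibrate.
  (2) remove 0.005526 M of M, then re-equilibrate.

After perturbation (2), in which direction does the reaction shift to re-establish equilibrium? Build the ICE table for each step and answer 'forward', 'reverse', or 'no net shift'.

Q₀ = 0.001686 vs Keq = 1.1200e-04 ⇒ Q>K, reverse
Step 1:
                   E          M
  I            8.668     0.1209
  C          0.04483   -0.08966
  E            8.713    0.03124
  solve Keq expr → x = -0.04483; check Q = 1.1200e-04
Then add 1.182 M of E.
Step 2:
                   E          M
  I            9.895    0.03124
  C        -0.001025    0.00205
  E            9.894    0.03329
  solve Keq expr → x = 0.001025; check Q = 1.1200e-04
Then remove 0.005526 M of M.
Step 3:
                   E          M
  I            9.894    0.02776
  C        -0.002761   0.005521
  E            9.891    0.03328
  solve Keq expr → x = 0.002761; check Q = 1.1200e-04

Direction: forward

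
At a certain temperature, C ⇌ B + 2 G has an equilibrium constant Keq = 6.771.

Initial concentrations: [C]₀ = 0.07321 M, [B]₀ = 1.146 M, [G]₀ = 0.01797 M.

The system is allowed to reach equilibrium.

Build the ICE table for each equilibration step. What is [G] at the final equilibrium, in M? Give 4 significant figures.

[G]_eq = 0.1557 M

Q₀ = 0.005055 vs Keq = 6.771 ⇒ Q<K, forward
Step 1:
                   C          B          G
  init       0.07321      1.146    0.01797
  Δ         -0.06886    0.06886     0.1377
  eq        0.004349      1.215     0.1557
  solve Keq expr → x = 0.06886; check Q = 6.771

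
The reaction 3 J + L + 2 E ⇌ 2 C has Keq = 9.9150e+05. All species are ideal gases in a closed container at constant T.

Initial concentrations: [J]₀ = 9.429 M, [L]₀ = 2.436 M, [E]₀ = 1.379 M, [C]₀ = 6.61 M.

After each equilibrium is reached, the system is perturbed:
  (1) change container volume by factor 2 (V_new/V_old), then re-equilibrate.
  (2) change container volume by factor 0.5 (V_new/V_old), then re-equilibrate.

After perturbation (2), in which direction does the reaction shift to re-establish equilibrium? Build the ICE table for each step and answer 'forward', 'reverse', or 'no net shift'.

Direction: forward

Q₀ = 0.01125 vs Keq = 9.9150e+05 ⇒ Q<K, forward
Step 1:
                  J         L         E         C
  init        9.429     2.436     1.379      6.61
  Δ          -2.068   -0.6893    -1.379     1.379
  eq          7.361     1.747 3.0397e-04     7.989
  solve Keq expr → x = 0.6893; check Q = 9.9150e+05
Then change container volume by factor 2 (V_new/V_old).
Step 2:
                  J         L         E         C
  init         3.68    0.8733 1.5198e-04     3.994
  Δ       6.8345e-04 2.2782e-04 4.5563e-04 -4.5563e-04
  eq          3.681    0.8736 6.0761e-04     3.994
  solve Keq expr → x = -2.2782e-04; check Q = 9.9150e+05
Then change container volume by factor 0.5 (V_new/V_old).
Step 3:
                  J         L         E         C
  init        7.362     1.747  0.001215     7.988
  Δ       -0.001367 -4.5563e-04 -9.1126e-04 9.1126e-04
  eq          7.361     1.747 3.0397e-04     7.989
  solve Keq expr → x = 4.5563e-04; check Q = 9.9150e+05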